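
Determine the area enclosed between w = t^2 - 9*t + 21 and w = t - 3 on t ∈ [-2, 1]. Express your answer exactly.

90

On [-2, 1], (t^2 - 9*t + 21) - (t - 3) = t^2 - 10*t + 24 is ≥ 0 throughout, so the area is a single integral of |t^2 - 10*t + 24|.
∫[-2,1] (t^2 - 10*t + 24) dt = 90.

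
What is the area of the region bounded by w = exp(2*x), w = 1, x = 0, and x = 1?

On [0, 1], (exp(2*x)) - (1) = exp(2*x) - 1 is ≥ 0 throughout, so the area is a single integral of |exp(2*x) - 1|.
∫[0,1] (exp(2*x) - 1) dx = -3/2 + exp(2)/2.

-3/2 + exp(2)/2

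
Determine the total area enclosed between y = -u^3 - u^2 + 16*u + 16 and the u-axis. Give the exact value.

The curve meets the u-axis where -u^3 - u^2 + 16*u + 16 = 0, i.e. -(u - 4)*(u + 1)*(u + 4) = 0, at u = -4, -1, 4.
On [-4, -1] the curve lies below the axis; ∫[-4,-1] (-u^3 - u^2 + 16*u + 16) du = -117/4, giving area 117/4.
On [-1, 4] the curve lies above the axis; ∫[-1,4] (-u^3 - u^2 + 16*u + 16) du = 1375/12, giving area 1375/12.
Total area = 117/4 + 1375/12 = 863/6.

863/6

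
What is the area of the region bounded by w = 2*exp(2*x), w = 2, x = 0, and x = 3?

On [0, 3], (2*exp(2*x)) - (2) = 2*exp(2*x) - 2 is ≥ 0 throughout, so the area is a single integral of |2*exp(2*x) - 2|.
∫[0,3] (2*exp(2*x) - 2) dx = -7 + exp(6).

-7 + exp(6)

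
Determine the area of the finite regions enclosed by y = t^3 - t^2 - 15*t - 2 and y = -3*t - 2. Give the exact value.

Set the curves equal: t^3 - t^2 - 15*t - 2 = -3*t - 2, so t^3 - t^2 - 12*t = 0, which factors as t*(t - 4)*(t + 3) = 0. The curves meet at t = -3, 0, 4.
On [-3, 0], y = t^3 - t^2 - 15*t - 2 is on top; that piece has area ∫[-3,0] (t^3 - t^2 - 12*t) dt = 99/4.
On [0, 4], y = -3*t - 2 is on top; that piece has area ∫[0,4] (-(t^3 - t^2 - 12*t)) dt = 160/3.
Total enclosed area = 99/4 + 160/3 = 937/12.

937/12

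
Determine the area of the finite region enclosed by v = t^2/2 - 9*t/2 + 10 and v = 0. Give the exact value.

1/12

Set the curves equal: t^2/2 - 9*t/2 + 10 = 0, so t^2/2 - 9*t/2 + 10 = 0, which factors as (t - 5)*(t - 4)/2 = 0. The curves meet at t = 4, 5.
On [4, 5], v = 0 is on top; that piece has area ∫[4,5] (-(t^2/2 - 9*t/2 + 10)) dt = 1/12.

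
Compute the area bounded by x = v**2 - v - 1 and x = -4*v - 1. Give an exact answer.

9/2

Both boundary curves give x as a function of v, so integrate with respect to v. Setting them equal: v**2 + 3*v = 0, i.e. v*(v + 3) = 0, so they meet at v = -3, 0.
For v in [-3, 0], x = v**2 - v - 1 is on the left; area = ∫[-3,0] (-(v**2 + 3*v)) dv = 9/2.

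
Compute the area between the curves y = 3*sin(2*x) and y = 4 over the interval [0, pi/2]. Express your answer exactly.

On [0, pi/2], (3*sin(2*x)) - (4) = 3*sin(2*x) - 4 is ≤ 0 throughout, so the area is a single integral of |3*sin(2*x) - 4|.
∫[0,pi/2] (3*sin(2*x) - 4) dx = 3 - 2*pi; the area of that piece is -3 + 2*pi.

-3 + 2*pi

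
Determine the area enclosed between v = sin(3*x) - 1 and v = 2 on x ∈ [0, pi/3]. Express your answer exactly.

On [0, pi/3], (sin(3*x) - 1) - (2) = sin(3*x) - 3 is ≤ 0 throughout, so the area is a single integral of |sin(3*x) - 3|.
∫[0,pi/3] (sin(3*x) - 3) dx = 2/3 - pi; the area of that piece is -2/3 + pi.

-2/3 + pi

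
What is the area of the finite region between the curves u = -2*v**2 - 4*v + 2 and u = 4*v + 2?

64/3

Both boundary curves give u as a function of v, so integrate with respect to v. Setting them equal: -2*v**2 - 8*v = 0, i.e. -2*v*(v + 4) = 0, so they meet at v = -4, 0.
For v in [-4, 0], u = -2*v**2 - 4*v + 2 is on the right; area = ∫[-4,0] (-2*v**2 - 8*v) dv = 64/3.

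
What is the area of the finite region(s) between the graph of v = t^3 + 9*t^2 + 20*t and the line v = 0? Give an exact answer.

131/4

The curve meets the t-axis where t^3 + 9*t^2 + 20*t = 0, i.e. t*(t + 4)*(t + 5) = 0, at t = -5, -4, 0.
On [-5, -4] the curve lies above the axis; ∫[-5,-4] (t^3 + 9*t^2 + 20*t) dt = 3/4, giving area 3/4.
On [-4, 0] the curve lies below the axis; ∫[-4,0] (t^3 + 9*t^2 + 20*t) dt = -32, giving area 32.
Total area = 3/4 + 32 = 131/4.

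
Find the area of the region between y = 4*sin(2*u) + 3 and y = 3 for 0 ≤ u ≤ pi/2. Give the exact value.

4

On [0, pi/2], (4*sin(2*u) + 3) - (3) = 4*sin(2*u) is ≥ 0 throughout, so the area is a single integral of |4*sin(2*u)|.
∫[0,pi/2] (4*sin(2*u)) du = 4.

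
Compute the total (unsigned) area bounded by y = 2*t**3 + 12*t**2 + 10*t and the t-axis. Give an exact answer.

The curve meets the t-axis where 2*t**3 + 12*t**2 + 10*t = 0, i.e. 2*t*(t + 1)*(t + 5) = 0, at t = -5, -1, 0.
On [-5, -1] the curve lies above the axis; ∫[-5,-1] (2*t**3 + 12*t**2 + 10*t) dt = 64, giving area 64.
On [-1, 0] the curve lies below the axis; ∫[-1,0] (2*t**3 + 12*t**2 + 10*t) dt = -3/2, giving area 3/2.
Total area = 64 + 3/2 = 131/2.

131/2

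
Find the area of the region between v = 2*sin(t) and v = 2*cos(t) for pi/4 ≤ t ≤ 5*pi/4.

On [pi/4, 5*pi/4], (2*sin(t)) - (2*cos(t)) = 2*sin(t) - 2*cos(t) is ≥ 0 throughout, so the area is a single integral of |2*sin(t) - 2*cos(t)|.
∫[pi/4,5*pi/4] (2*sin(t) - 2*cos(t)) dt = 4*sqrt(2).

4*sqrt(2)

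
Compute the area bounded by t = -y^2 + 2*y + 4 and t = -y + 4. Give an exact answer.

9/2

Both boundary curves give t as a function of y, so integrate with respect to y. Setting them equal: -y^2 + 3*y = 0, i.e. -y*(y - 3) = 0, so they meet at y = 0, 3.
For y in [0, 3], t = -y^2 + 2*y + 4 is on the right; area = ∫[0,3] (-y^2 + 3*y) dy = 9/2.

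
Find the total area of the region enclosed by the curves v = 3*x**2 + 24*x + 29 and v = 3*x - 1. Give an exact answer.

Set the curves equal: 3*x**2 + 24*x + 29 = 3*x - 1, so 3*x**2 + 21*x + 30 = 0, which factors as 3*(x + 2)*(x + 5) = 0. The curves meet at x = -5, -2.
On [-5, -2], v = 3*x - 1 is on top; that piece has area ∫[-5,-2] (-(3*x**2 + 21*x + 30)) dx = 27/2.

27/2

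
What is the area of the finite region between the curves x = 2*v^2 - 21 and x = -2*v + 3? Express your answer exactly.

343/3

Both boundary curves give x as a function of v, so integrate with respect to v. Setting them equal: 2*v^2 + 2*v - 24 = 0, i.e. 2*(v - 3)*(v + 4) = 0, so they meet at v = -4, 3.
For v in [-4, 3], x = 2*v^2 - 21 is on the left; area = ∫[-4,3] (-(2*v^2 + 2*v - 24)) dv = 343/3.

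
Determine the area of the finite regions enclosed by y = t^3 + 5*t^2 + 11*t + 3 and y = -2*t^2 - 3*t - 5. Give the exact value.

Set the curves equal: t^3 + 5*t^2 + 11*t + 3 = -2*t^2 - 3*t - 5, so t^3 + 7*t^2 + 14*t + 8 = 0, which factors as (t + 1)*(t + 2)*(t + 4) = 0. The curves meet at t = -4, -2, -1.
On [-4, -2], y = t^3 + 5*t^2 + 11*t + 3 is on top; that piece has area ∫[-4,-2] (t^3 + 7*t^2 + 14*t + 8) dt = 8/3.
On [-2, -1], y = -2*t^2 - 3*t - 5 is on top; that piece has area ∫[-2,-1] (-(t^3 + 7*t^2 + 14*t + 8)) dt = 5/12.
Total enclosed area = 8/3 + 5/12 = 37/12.

37/12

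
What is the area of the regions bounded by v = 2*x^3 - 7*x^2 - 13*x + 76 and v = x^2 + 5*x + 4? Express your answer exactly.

1741/6

Set the curves equal: 2*x^3 - 7*x^2 - 13*x + 76 = x^2 + 5*x + 4, so 2*x^3 - 8*x^2 - 18*x + 72 = 0, which factors as 2*(x - 4)*(x - 3)*(x + 3) = 0. The curves meet at x = -3, 3, 4.
On [-3, 3], v = 2*x^3 - 7*x^2 - 13*x + 76 is on top; that piece has area ∫[-3,3] (2*x^3 - 8*x^2 - 18*x + 72) dx = 288.
On [3, 4], v = x^2 + 5*x + 4 is on top; that piece has area ∫[3,4] (-(2*x^3 - 8*x^2 - 18*x + 72)) dx = 13/6.
Total enclosed area = 288 + 13/6 = 1741/6.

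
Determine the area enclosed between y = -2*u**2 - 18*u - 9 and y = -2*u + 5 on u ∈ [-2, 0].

The difference (-2*u**2 - 18*u - 9) - (-2*u + 5) = -2*u**2 - 16*u - 14 changes sign at u = -1 inside [-2, 0], so split the integral there.
∫[-2,-1] (-2*u**2 - 16*u - 14) du = 16/3.
∫[-1,0] (-2*u**2 - 16*u - 14) du = -20/3; the area of that piece is 20/3.
Total area = 16/3 + 20/3 = 12.

12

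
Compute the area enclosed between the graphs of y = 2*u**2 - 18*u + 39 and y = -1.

Set the curves equal: 2*u**2 - 18*u + 39 = -1, so 2*u**2 - 18*u + 40 = 0, which factors as 2*(u - 5)*(u - 4) = 0. The curves meet at u = 4, 5.
On [4, 5], y = -1 is on top; that piece has area ∫[4,5] (-(2*u**2 - 18*u + 40)) du = 1/3.

1/3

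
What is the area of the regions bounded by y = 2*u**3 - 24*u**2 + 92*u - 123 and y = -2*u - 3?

Set the curves equal: 2*u**3 - 24*u**2 + 92*u - 123 = -2*u - 3, so 2*u**3 - 24*u**2 + 94*u - 120 = 0, which factors as 2*(u - 5)*(u - 4)*(u - 3) = 0. The curves meet at u = 3, 4, 5.
On [3, 4], y = 2*u**3 - 24*u**2 + 92*u - 123 is on top; that piece has area ∫[3,4] (2*u**3 - 24*u**2 + 94*u - 120) du = 1/2.
On [4, 5], y = -2*u - 3 is on top; that piece has area ∫[4,5] (-(2*u**3 - 24*u**2 + 94*u - 120)) du = 1/2.
Total enclosed area = 1/2 + 1/2 = 1.

1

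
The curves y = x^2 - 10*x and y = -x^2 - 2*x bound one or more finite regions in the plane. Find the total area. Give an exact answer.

64/3

Set the curves equal: x^2 - 10*x = -x^2 - 2*x, so 2*x^2 - 8*x = 0, which factors as 2*x*(x - 4) = 0. The curves meet at x = 0, 4.
On [0, 4], y = -x^2 - 2*x is on top; that piece has area ∫[0,4] (-(2*x^2 - 8*x)) dx = 64/3.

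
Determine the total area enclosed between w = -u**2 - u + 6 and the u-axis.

The curve meets the u-axis where -u**2 - u + 6 = 0, i.e. -(u - 2)*(u + 3) = 0, at u = -3, 2.
On [-3, 2] the curve lies above the axis; ∫[-3,2] (-u**2 - u + 6) du = 125/6, giving area 125/6.

125/6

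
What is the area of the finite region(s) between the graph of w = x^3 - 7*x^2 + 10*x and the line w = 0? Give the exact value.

The curve meets the x-axis where x^3 - 7*x^2 + 10*x = 0, i.e. x*(x - 5)*(x - 2) = 0, at x = 0, 2, 5.
On [0, 2] the curve lies above the axis; ∫[0,2] (x^3 - 7*x^2 + 10*x) dx = 16/3, giving area 16/3.
On [2, 5] the curve lies below the axis; ∫[2,5] (x^3 - 7*x^2 + 10*x) dx = -63/4, giving area 63/4.
Total area = 16/3 + 63/4 = 253/12.

253/12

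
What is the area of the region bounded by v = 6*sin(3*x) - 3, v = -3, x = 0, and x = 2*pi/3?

The difference (6*sin(3*x) - 3) - (-3) = 6*sin(3*x) changes sign at x = pi/3 inside [0, 2*pi/3], so split the integral there.
∫[0,pi/3] (6*sin(3*x)) dx = 4.
∫[pi/3,2*pi/3] (6*sin(3*x)) dx = -4; the area of that piece is 4.
Total area = 4 + 4 = 8.

8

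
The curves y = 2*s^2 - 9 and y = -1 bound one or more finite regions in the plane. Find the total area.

Set the curves equal: 2*s^2 - 9 = -1, so 2*s^2 - 8 = 0, which factors as 2*(s - 2)*(s + 2) = 0. The curves meet at s = -2, 2.
On [-2, 2], y = -1 is on top; that piece has area ∫[-2,2] (-(2*s^2 - 8)) ds = 64/3.

64/3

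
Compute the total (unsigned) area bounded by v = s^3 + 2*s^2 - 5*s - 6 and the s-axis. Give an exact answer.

253/12

The curve meets the s-axis where s^3 + 2*s^2 - 5*s - 6 = 0, i.e. (s - 2)*(s + 1)*(s + 3) = 0, at s = -3, -1, 2.
On [-3, -1] the curve lies above the axis; ∫[-3,-1] (s^3 + 2*s^2 - 5*s - 6) ds = 16/3, giving area 16/3.
On [-1, 2] the curve lies below the axis; ∫[-1,2] (s^3 + 2*s^2 - 5*s - 6) ds = -63/4, giving area 63/4.
Total area = 16/3 + 63/4 = 253/12.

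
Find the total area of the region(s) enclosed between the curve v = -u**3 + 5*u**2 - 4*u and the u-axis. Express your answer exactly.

The curve meets the u-axis where -u**3 + 5*u**2 - 4*u = 0, i.e. -u*(u - 4)*(u - 1) = 0, at u = 0, 1, 4.
On [0, 1] the curve lies below the axis; ∫[0,1] (-u**3 + 5*u**2 - 4*u) du = -7/12, giving area 7/12.
On [1, 4] the curve lies above the axis; ∫[1,4] (-u**3 + 5*u**2 - 4*u) du = 45/4, giving area 45/4.
Total area = 7/12 + 45/4 = 71/6.

71/6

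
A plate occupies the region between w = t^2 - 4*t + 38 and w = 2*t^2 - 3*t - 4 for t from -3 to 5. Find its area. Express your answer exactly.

On [-3, 5], (t^2 - 4*t + 38) - (2*t^2 - 3*t - 4) = -t^2 - t + 42 is ≥ 0 throughout, so the area is a single integral of |-t^2 - t + 42|.
∫[-3,5] (-t^2 - t + 42) dt = 832/3.

832/3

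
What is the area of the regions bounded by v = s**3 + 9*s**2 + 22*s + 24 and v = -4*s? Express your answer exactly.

Set the curves equal: s**3 + 9*s**2 + 22*s + 24 = -4*s, so s**3 + 9*s**2 + 26*s + 24 = 0, which factors as (s + 2)*(s + 3)*(s + 4) = 0. The curves meet at s = -4, -3, -2.
On [-4, -3], v = s**3 + 9*s**2 + 22*s + 24 is on top; that piece has area ∫[-4,-3] (s**3 + 9*s**2 + 26*s + 24) ds = 1/4.
On [-3, -2], v = -4*s is on top; that piece has area ∫[-3,-2] (-(s**3 + 9*s**2 + 26*s + 24)) ds = 1/4.
Total enclosed area = 1/4 + 1/4 = 1/2.

1/2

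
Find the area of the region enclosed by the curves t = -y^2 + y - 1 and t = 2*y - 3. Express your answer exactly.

9/2

Both boundary curves give t as a function of y, so integrate with respect to y. Setting them equal: -y^2 - y + 2 = 0, i.e. -(y - 1)*(y + 2) = 0, so they meet at y = -2, 1.
For y in [-2, 1], t = -y^2 + y - 1 is on the right; area = ∫[-2,1] (-y^2 - y + 2) dy = 9/2.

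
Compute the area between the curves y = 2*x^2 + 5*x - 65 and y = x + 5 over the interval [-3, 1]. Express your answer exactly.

On [-3, 1], (2*x^2 + 5*x - 65) - (x + 5) = 2*x^2 + 4*x - 70 is ≤ 0 throughout, so the area is a single integral of |2*x^2 + 4*x - 70|.
∫[-3,1] (2*x^2 + 4*x - 70) dx = -832/3; the area of that piece is 832/3.

832/3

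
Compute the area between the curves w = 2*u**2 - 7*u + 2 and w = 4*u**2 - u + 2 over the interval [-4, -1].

31/3

The difference (2*u**2 - 7*u + 2) - (4*u**2 - u + 2) = -2*u**2 - 6*u changes sign at u = -3 inside [-4, -1], so split the integral there.
∫[-4,-3] (-2*u**2 - 6*u) du = -11/3; the area of that piece is 11/3.
∫[-3,-1] (-2*u**2 - 6*u) du = 20/3.
Total area = 11/3 + 20/3 = 31/3.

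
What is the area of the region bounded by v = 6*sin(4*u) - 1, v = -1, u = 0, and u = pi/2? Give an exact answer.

6

The difference (6*sin(4*u) - 1) - (-1) = 6*sin(4*u) changes sign at u = pi/4 inside [0, pi/2], so split the integral there.
∫[0,pi/4] (6*sin(4*u)) du = 3.
∫[pi/4,pi/2] (6*sin(4*u)) du = -3; the area of that piece is 3.
Total area = 3 + 3 = 6.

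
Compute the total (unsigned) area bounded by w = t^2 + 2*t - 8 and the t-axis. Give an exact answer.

36

The curve meets the t-axis where t^2 + 2*t - 8 = 0, i.e. (t - 2)*(t + 4) = 0, at t = -4, 2.
On [-4, 2] the curve lies below the axis; ∫[-4,2] (t^2 + 2*t - 8) dt = -36, giving area 36.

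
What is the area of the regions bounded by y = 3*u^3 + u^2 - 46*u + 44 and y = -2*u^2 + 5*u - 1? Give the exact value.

568

Set the curves equal: 3*u^3 + u^2 - 46*u + 44 = -2*u^2 + 5*u - 1, so 3*u^3 + 3*u^2 - 51*u + 45 = 0, which factors as 3*(u - 3)*(u - 1)*(u + 5) = 0. The curves meet at u = -5, 1, 3.
On [-5, 1], y = 3*u^3 + u^2 - 46*u + 44 is on top; that piece has area ∫[-5,1] (3*u^3 + 3*u^2 - 51*u + 45) du = 540.
On [1, 3], y = -2*u^2 + 5*u - 1 is on top; that piece has area ∫[1,3] (-(3*u^3 + 3*u^2 - 51*u + 45)) du = 28.
Total enclosed area = 540 + 28 = 568.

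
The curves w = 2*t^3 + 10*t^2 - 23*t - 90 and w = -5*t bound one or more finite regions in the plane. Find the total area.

Set the curves equal: 2*t^3 + 10*t^2 - 23*t - 90 = -5*t, so 2*t^3 + 10*t^2 - 18*t - 90 = 0, which factors as 2*(t - 3)*(t + 3)*(t + 5) = 0. The curves meet at t = -5, -3, 3.
On [-5, -3], w = 2*t^3 + 10*t^2 - 23*t - 90 is on top; that piece has area ∫[-5,-3] (2*t^3 + 10*t^2 - 18*t - 90) dt = 56/3.
On [-3, 3], w = -5*t is on top; that piece has area ∫[-3,3] (-(2*t^3 + 10*t^2 - 18*t - 90)) dt = 360.
Total enclosed area = 56/3 + 360 = 1136/3.

1136/3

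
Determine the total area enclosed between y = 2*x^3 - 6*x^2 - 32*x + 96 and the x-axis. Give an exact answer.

517

The curve meets the x-axis where 2*x^3 - 6*x^2 - 32*x + 96 = 0, i.e. 2*(x - 4)*(x - 3)*(x + 4) = 0, at x = -4, 3, 4.
On [-4, 3] the curve lies above the axis; ∫[-4,3] (2*x^3 - 6*x^2 - 32*x + 96) dx = 1029/2, giving area 1029/2.
On [3, 4] the curve lies below the axis; ∫[3,4] (2*x^3 - 6*x^2 - 32*x + 96) dx = -5/2, giving area 5/2.
Total area = 1029/2 + 5/2 = 517.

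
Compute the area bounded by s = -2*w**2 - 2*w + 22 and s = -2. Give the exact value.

Both boundary curves give s as a function of w, so integrate with respect to w. Setting them equal: -2*w**2 - 2*w + 24 = 0, i.e. -2*(w - 3)*(w + 4) = 0, so they meet at w = -4, 3.
For w in [-4, 3], s = -2*w**2 - 2*w + 22 is on the right; area = ∫[-4,3] (-2*w**2 - 2*w + 24) dw = 343/3.

343/3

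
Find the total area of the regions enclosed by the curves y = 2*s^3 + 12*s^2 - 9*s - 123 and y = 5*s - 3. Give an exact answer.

Set the curves equal: 2*s^3 + 12*s^2 - 9*s - 123 = 5*s - 3, so 2*s^3 + 12*s^2 - 14*s - 120 = 0, which factors as 2*(s - 3)*(s + 4)*(s + 5) = 0. The curves meet at s = -5, -4, 3.
On [-5, -4], y = 2*s^3 + 12*s^2 - 9*s - 123 is on top; that piece has area ∫[-5,-4] (2*s^3 + 12*s^2 - 14*s - 120) ds = 5/2.
On [-4, 3], y = 5*s - 3 is on top; that piece has area ∫[-4,3] (-(2*s^3 + 12*s^2 - 14*s - 120)) ds = 1029/2.
Total enclosed area = 5/2 + 1029/2 = 517.

517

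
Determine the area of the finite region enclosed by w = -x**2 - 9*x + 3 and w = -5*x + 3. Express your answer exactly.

Set the curves equal: -x**2 - 9*x + 3 = -5*x + 3, so -x**2 - 4*x = 0, which factors as -x*(x + 4) = 0. The curves meet at x = -4, 0.
On [-4, 0], w = -x**2 - 9*x + 3 is on top; that piece has area ∫[-4,0] (-x**2 - 4*x) dx = 32/3.

32/3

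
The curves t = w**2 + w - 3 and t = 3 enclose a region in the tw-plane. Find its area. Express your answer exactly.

Both boundary curves give t as a function of w, so integrate with respect to w. Setting them equal: w**2 + w - 6 = 0, i.e. (w - 2)*(w + 3) = 0, so they meet at w = -3, 2.
For w in [-3, 2], t = w**2 + w - 3 is on the left; area = ∫[-3,2] (-(w**2 + w - 6)) dw = 125/6.

125/6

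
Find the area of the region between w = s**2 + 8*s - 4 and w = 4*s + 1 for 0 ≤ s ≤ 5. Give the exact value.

72

The difference (s**2 + 8*s - 4) - (4*s + 1) = s**2 + 4*s - 5 changes sign at s = 1 inside [0, 5], so split the integral there.
∫[0,1] (s**2 + 4*s - 5) ds = -8/3; the area of that piece is 8/3.
∫[1,5] (s**2 + 4*s - 5) ds = 208/3.
Total area = 8/3 + 208/3 = 72.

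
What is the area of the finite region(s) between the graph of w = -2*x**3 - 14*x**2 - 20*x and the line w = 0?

The curve meets the x-axis where -2*x**3 - 14*x**2 - 20*x = 0, i.e. -2*x*(x + 2)*(x + 5) = 0, at x = -5, -2, 0.
On [-5, -2] the curve lies below the axis; ∫[-5,-2] (-2*x**3 - 14*x**2 - 20*x) dx = -63/2, giving area 63/2.
On [-2, 0] the curve lies above the axis; ∫[-2,0] (-2*x**3 - 14*x**2 - 20*x) dx = 32/3, giving area 32/3.
Total area = 63/2 + 32/3 = 253/6.

253/6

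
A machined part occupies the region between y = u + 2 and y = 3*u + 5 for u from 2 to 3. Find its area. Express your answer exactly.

8

On [2, 3], (u + 2) - (3*u + 5) = -2*u - 3 is ≤ 0 throughout, so the area is a single integral of |-2*u - 3|.
∫[2,3] (-2*u - 3) du = -8; the area of that piece is 8.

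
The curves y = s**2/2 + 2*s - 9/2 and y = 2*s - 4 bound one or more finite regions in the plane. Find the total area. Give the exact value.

Set the curves equal: s**2/2 + 2*s - 9/2 = 2*s - 4, so s**2/2 - 1/2 = 0, which factors as (s - 1)*(s + 1)/2 = 0. The curves meet at s = -1, 1.
On [-1, 1], y = 2*s - 4 is on top; that piece has area ∫[-1,1] (-(s**2/2 - 1/2)) ds = 2/3.

2/3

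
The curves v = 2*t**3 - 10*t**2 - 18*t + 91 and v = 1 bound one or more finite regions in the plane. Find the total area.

1136/3

Set the curves equal: 2*t**3 - 10*t**2 - 18*t + 91 = 1, so 2*t**3 - 10*t**2 - 18*t + 90 = 0, which factors as 2*(t - 5)*(t - 3)*(t + 3) = 0. The curves meet at t = -3, 3, 5.
On [-3, 3], v = 2*t**3 - 10*t**2 - 18*t + 91 is on top; that piece has area ∫[-3,3] (2*t**3 - 10*t**2 - 18*t + 90) dt = 360.
On [3, 5], v = 1 is on top; that piece has area ∫[3,5] (-(2*t**3 - 10*t**2 - 18*t + 90)) dt = 56/3.
Total enclosed area = 360 + 56/3 = 1136/3.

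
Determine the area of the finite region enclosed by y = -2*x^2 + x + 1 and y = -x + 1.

1/3

Set the curves equal: -2*x^2 + x + 1 = -x + 1, so -2*x^2 + 2*x = 0, which factors as -2*x*(x - 1) = 0. The curves meet at x = 0, 1.
On [0, 1], y = -2*x^2 + x + 1 is on top; that piece has area ∫[0,1] (-2*x^2 + 2*x) dx = 1/3.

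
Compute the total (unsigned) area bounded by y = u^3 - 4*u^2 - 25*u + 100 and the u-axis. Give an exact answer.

4019/6

The curve meets the u-axis where u^3 - 4*u^2 - 25*u + 100 = 0, i.e. (u - 5)*(u - 4)*(u + 5) = 0, at u = -5, 4, 5.
On [-5, 4] the curve lies above the axis; ∫[-5,4] (u^3 - 4*u^2 - 25*u + 100) du = 2673/4, giving area 2673/4.
On [4, 5] the curve lies below the axis; ∫[4,5] (u^3 - 4*u^2 - 25*u + 100) du = -19/12, giving area 19/12.
Total area = 2673/4 + 19/12 = 4019/6.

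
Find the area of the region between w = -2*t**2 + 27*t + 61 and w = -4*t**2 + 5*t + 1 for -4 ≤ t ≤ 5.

On [-4, 5], (-2*t**2 + 27*t + 61) - (-4*t**2 + 5*t + 1) = 2*t**2 + 22*t + 60 is ≥ 0 throughout, so the area is a single integral of |2*t**2 + 22*t + 60|.
∫[-4,5] (2*t**2 + 22*t + 60) dt = 765.

765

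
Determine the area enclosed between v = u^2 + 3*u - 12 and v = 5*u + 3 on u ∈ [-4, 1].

The difference (u^2 + 3*u - 12) - (5*u + 3) = u^2 - 2*u - 15 changes sign at u = -3 inside [-4, 1], so split the integral there.
∫[-4,-3] (u^2 - 2*u - 15) du = 13/3.
∫[-3,1] (u^2 - 2*u - 15) du = -128/3; the area of that piece is 128/3.
Total area = 13/3 + 128/3 = 47.

47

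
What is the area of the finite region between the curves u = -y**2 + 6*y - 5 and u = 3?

4/3

Both boundary curves give u as a function of y, so integrate with respect to y. Setting them equal: -y**2 + 6*y - 8 = 0, i.e. -(y - 4)*(y - 2) = 0, so they meet at y = 2, 4.
For y in [2, 4], u = -y**2 + 6*y - 5 is on the right; area = ∫[2,4] (-y**2 + 6*y - 8) dy = 4/3.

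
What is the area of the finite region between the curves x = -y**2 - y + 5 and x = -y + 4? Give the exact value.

4/3

Both boundary curves give x as a function of y, so integrate with respect to y. Setting them equal: -y**2 + 1 = 0, i.e. -(y - 1)*(y + 1) = 0, so they meet at y = -1, 1.
For y in [-1, 1], x = -y**2 - y + 5 is on the right; area = ∫[-1,1] (-y**2 + 1) dy = 4/3.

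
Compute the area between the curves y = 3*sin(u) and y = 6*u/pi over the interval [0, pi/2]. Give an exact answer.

3 - 3*pi/4

On [0, pi/2], (3*sin(u)) - (6*u/pi) = -6*u/pi + 3*sin(u) is ≥ 0 throughout, so the area is a single integral of |-6*u/pi + 3*sin(u)|.
∫[0,pi/2] (-6*u/pi + 3*sin(u)) du = 3 - 3*pi/4.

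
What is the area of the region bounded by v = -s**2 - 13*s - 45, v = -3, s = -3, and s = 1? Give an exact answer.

376/3

On [-3, 1], (-s**2 - 13*s - 45) - (-3) = -s**2 - 13*s - 42 is ≤ 0 throughout, so the area is a single integral of |-s**2 - 13*s - 42|.
∫[-3,1] (-s**2 - 13*s - 42) ds = -376/3; the area of that piece is 376/3.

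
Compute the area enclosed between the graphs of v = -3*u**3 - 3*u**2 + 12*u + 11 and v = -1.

71/2

Set the curves equal: -3*u**3 - 3*u**2 + 12*u + 11 = -1, so -3*u**3 - 3*u**2 + 12*u + 12 = 0, which factors as -3*(u - 2)*(u + 1)*(u + 2) = 0. The curves meet at u = -2, -1, 2.
On [-2, -1], v = -1 is on top; that piece has area ∫[-2,-1] (-(-3*u**3 - 3*u**2 + 12*u + 12)) du = 7/4.
On [-1, 2], v = -3*u**3 - 3*u**2 + 12*u + 11 is on top; that piece has area ∫[-1,2] (-3*u**3 - 3*u**2 + 12*u + 12) du = 135/4.
Total enclosed area = 7/4 + 135/4 = 71/2.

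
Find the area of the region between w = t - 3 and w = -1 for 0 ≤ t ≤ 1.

3/2

On [0, 1], (t - 3) - (-1) = t - 2 is ≤ 0 throughout, so the area is a single integral of |t - 2|.
∫[0,1] (t - 2) dt = -3/2; the area of that piece is 3/2.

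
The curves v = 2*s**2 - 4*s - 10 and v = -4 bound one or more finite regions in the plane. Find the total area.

64/3

Set the curves equal: 2*s**2 - 4*s - 10 = -4, so 2*s**2 - 4*s - 6 = 0, which factors as 2*(s - 3)*(s + 1) = 0. The curves meet at s = -1, 3.
On [-1, 3], v = -4 is on top; that piece has area ∫[-1,3] (-(2*s**2 - 4*s - 6)) ds = 64/3.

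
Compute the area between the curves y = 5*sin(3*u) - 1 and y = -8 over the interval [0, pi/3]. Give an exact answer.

10/3 + 7*pi/3

On [0, pi/3], (5*sin(3*u) - 1) - (-8) = 5*sin(3*u) + 7 is ≥ 0 throughout, so the area is a single integral of |5*sin(3*u) + 7|.
∫[0,pi/3] (5*sin(3*u) + 7) du = 10/3 + 7*pi/3.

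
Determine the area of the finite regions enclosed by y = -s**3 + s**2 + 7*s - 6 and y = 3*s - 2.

Set the curves equal: -s**3 + s**2 + 7*s - 6 = 3*s - 2, so -s**3 + s**2 + 4*s - 4 = 0, which factors as -(s - 2)*(s - 1)*(s + 2) = 0. The curves meet at s = -2, 1, 2.
On [-2, 1], y = 3*s - 2 is on top; that piece has area ∫[-2,1] (-(-s**3 + s**2 + 4*s - 4)) ds = 45/4.
On [1, 2], y = -s**3 + s**2 + 7*s - 6 is on top; that piece has area ∫[1,2] (-s**3 + s**2 + 4*s - 4) ds = 7/12.
Total enclosed area = 45/4 + 7/12 = 71/6.

71/6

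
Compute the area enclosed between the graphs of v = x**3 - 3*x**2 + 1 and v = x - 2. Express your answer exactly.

Set the curves equal: x**3 - 3*x**2 + 1 = x - 2, so x**3 - 3*x**2 - x + 3 = 0, which factors as (x - 3)*(x - 1)*(x + 1) = 0. The curves meet at x = -1, 1, 3.
On [-1, 1], v = x**3 - 3*x**2 + 1 is on top; that piece has area ∫[-1,1] (x**3 - 3*x**2 - x + 3) dx = 4.
On [1, 3], v = x - 2 is on top; that piece has area ∫[1,3] (-(x**3 - 3*x**2 - x + 3)) dx = 4.
Total enclosed area = 4 + 4 = 8.

8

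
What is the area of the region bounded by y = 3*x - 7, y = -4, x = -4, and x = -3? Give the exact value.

27/2

On [-4, -3], (3*x - 7) - (-4) = 3*x - 3 is ≤ 0 throughout, so the area is a single integral of |3*x - 3|.
∫[-4,-3] (3*x - 3) dx = -27/2; the area of that piece is 27/2.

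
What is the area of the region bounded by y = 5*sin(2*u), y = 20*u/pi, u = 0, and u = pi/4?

5/2 - 5*pi/8

On [0, pi/4], (5*sin(2*u)) - (20*u/pi) = -20*u/pi + 5*sin(2*u) is ≥ 0 throughout, so the area is a single integral of |-20*u/pi + 5*sin(2*u)|.
∫[0,pi/4] (-20*u/pi + 5*sin(2*u)) du = 5/2 - 5*pi/8.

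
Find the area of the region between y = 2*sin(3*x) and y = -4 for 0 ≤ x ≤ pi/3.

On [0, pi/3], (2*sin(3*x)) - (-4) = 2*sin(3*x) + 4 is ≥ 0 throughout, so the area is a single integral of |2*sin(3*x) + 4|.
∫[0,pi/3] (2*sin(3*x) + 4) dx = 4/3 + 4*pi/3.

4/3 + 4*pi/3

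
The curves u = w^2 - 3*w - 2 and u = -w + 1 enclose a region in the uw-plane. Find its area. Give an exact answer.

Both boundary curves give u as a function of w, so integrate with respect to w. Setting them equal: w^2 - 2*w - 3 = 0, i.e. (w - 3)*(w + 1) = 0, so they meet at w = -1, 3.
For w in [-1, 3], u = w^2 - 3*w - 2 is on the left; area = ∫[-1,3] (-(w^2 - 2*w - 3)) dw = 32/3.

32/3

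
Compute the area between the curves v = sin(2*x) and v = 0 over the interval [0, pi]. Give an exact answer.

The difference (sin(2*x)) - (0) = sin(2*x) changes sign at x = pi/2 inside [0, pi], so split the integral there.
∫[0,pi/2] (sin(2*x)) dx = 1.
∫[pi/2,pi] (sin(2*x)) dx = -1; the area of that piece is 1.
Total area = 1 + 1 = 2.

2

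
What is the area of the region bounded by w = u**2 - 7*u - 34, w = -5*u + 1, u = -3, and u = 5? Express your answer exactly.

On [-3, 5], (u**2 - 7*u - 34) - (-5*u + 1) = u**2 - 2*u - 35 is ≤ 0 throughout, so the area is a single integral of |u**2 - 2*u - 35|.
∫[-3,5] (u**2 - 2*u - 35) du = -736/3; the area of that piece is 736/3.

736/3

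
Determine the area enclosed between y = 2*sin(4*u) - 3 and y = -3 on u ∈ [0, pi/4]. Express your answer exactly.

1

On [0, pi/4], (2*sin(4*u) - 3) - (-3) = 2*sin(4*u) is ≥ 0 throughout, so the area is a single integral of |2*sin(4*u)|.
∫[0,pi/4] (2*sin(4*u)) du = 1.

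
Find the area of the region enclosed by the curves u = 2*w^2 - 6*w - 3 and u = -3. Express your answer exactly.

Both boundary curves give u as a function of w, so integrate with respect to w. Setting them equal: 2*w^2 - 6*w = 0, i.e. 2*w*(w - 3) = 0, so they meet at w = 0, 3.
For w in [0, 3], u = 2*w^2 - 6*w - 3 is on the left; area = ∫[0,3] (-(2*w^2 - 6*w)) dw = 9.

9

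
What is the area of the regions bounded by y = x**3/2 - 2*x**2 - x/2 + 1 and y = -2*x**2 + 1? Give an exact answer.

1/4

Set the curves equal: x**3/2 - 2*x**2 - x/2 + 1 = -2*x**2 + 1, so x**3/2 - x/2 = 0, which factors as x*(x - 1)*(x + 1)/2 = 0. The curves meet at x = -1, 0, 1.
On [-1, 0], y = x**3/2 - 2*x**2 - x/2 + 1 is on top; that piece has area ∫[-1,0] (x**3/2 - x/2) dx = 1/8.
On [0, 1], y = -2*x**2 + 1 is on top; that piece has area ∫[0,1] (-(x**3/2 - x/2)) dx = 1/8.
Total enclosed area = 1/8 + 1/8 = 1/4.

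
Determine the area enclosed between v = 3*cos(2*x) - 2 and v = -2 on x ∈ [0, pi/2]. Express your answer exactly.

The difference (3*cos(2*x) - 2) - (-2) = 3*cos(2*x) changes sign at x = pi/4 inside [0, pi/2], so split the integral there.
∫[0,pi/4] (3*cos(2*x)) dx = 3/2.
∫[pi/4,pi/2] (3*cos(2*x)) dx = -3/2; the area of that piece is 3/2.
Total area = 3/2 + 3/2 = 3.

3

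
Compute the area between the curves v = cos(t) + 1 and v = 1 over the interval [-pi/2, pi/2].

2

On [-pi/2, pi/2], (cos(t) + 1) - (1) = cos(t) is ≥ 0 throughout, so the area is a single integral of |cos(t)|.
∫[-pi/2,pi/2] (cos(t)) dt = 2.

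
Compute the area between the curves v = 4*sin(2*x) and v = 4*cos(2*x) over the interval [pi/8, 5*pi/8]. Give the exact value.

On [pi/8, 5*pi/8], (4*sin(2*x)) - (4*cos(2*x)) = 4*sin(2*x) - 4*cos(2*x) is ≥ 0 throughout, so the area is a single integral of |4*sin(2*x) - 4*cos(2*x)|.
∫[pi/8,5*pi/8] (4*sin(2*x) - 4*cos(2*x)) dx = 4*sqrt(2).

4*sqrt(2)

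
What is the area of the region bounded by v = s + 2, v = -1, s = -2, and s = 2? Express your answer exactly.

12

On [-2, 2], (s + 2) - (-1) = s + 3 is ≥ 0 throughout, so the area is a single integral of |s + 3|.
∫[-2,2] (s + 3) ds = 12.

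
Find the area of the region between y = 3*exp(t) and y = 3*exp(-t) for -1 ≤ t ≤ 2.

The difference (3*exp(t)) - (3*exp(-t)) = 3*exp(t) - 3*exp(-t) changes sign at t = 0 inside [-1, 2], so split the integral there.
∫[-1,0] (3*exp(t) - 3*exp(-t)) dt = -3*exp(1) - 3*exp(-1) + 6; the area of that piece is -6 + 3*exp(-1) + 3*exp(1).
∫[0,2] (3*exp(t) - 3*exp(-t)) dt = -6 + 3*exp(-2) + 3*exp(2).
Total area = (-6 + 3*exp(-1) + 3*exp(1)) + (-6 + 3*exp(-2) + 3*exp(2)) = -12 + 3*exp(-2) + 3*exp(-1) + 3*exp(1) + 3*exp(2).

-12 + 3*exp(-2) + 3*exp(-1) + 3*exp(1) + 3*exp(2)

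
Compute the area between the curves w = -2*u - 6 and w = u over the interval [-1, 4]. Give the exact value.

105/2

On [-1, 4], (-2*u - 6) - (u) = -3*u - 6 is ≤ 0 throughout, so the area is a single integral of |-3*u - 6|.
∫[-1,4] (-3*u - 6) du = -105/2; the area of that piece is 105/2.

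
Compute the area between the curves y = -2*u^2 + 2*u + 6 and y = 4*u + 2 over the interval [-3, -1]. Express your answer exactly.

The difference (-2*u^2 + 2*u + 6) - (4*u + 2) = -2*u^2 - 2*u + 4 changes sign at u = -2 inside [-3, -1], so split the integral there.
∫[-3,-2] (-2*u^2 - 2*u + 4) du = -11/3; the area of that piece is 11/3.
∫[-2,-1] (-2*u^2 - 2*u + 4) du = 7/3.
Total area = 11/3 + 7/3 = 6.

6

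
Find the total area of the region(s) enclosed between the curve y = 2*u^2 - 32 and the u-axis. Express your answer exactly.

The curve meets the u-axis where 2*u^2 - 32 = 0, i.e. 2*(u - 4)*(u + 4) = 0, at u = -4, 4.
On [-4, 4] the curve lies below the axis; ∫[-4,4] (2*u^2 - 32) du = -512/3, giving area 512/3.

512/3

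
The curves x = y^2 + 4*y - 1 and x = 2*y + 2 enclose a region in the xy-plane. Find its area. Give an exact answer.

32/3

Both boundary curves give x as a function of y, so integrate with respect to y. Setting them equal: y^2 + 2*y - 3 = 0, i.e. (y - 1)*(y + 3) = 0, so they meet at y = -3, 1.
For y in [-3, 1], x = y^2 + 4*y - 1 is on the left; area = ∫[-3,1] (-(y^2 + 2*y - 3)) dy = 32/3.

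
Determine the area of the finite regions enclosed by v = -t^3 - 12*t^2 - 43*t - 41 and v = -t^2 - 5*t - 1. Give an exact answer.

37/12

Set the curves equal: -t^3 - 12*t^2 - 43*t - 41 = -t^2 - 5*t - 1, so -t^3 - 11*t^2 - 38*t - 40 = 0, which factors as -(t + 2)*(t + 4)*(t + 5) = 0. The curves meet at t = -5, -4, -2.
On [-5, -4], v = -t^2 - 5*t - 1 is on top; that piece has area ∫[-5,-4] (-(-t^3 - 11*t^2 - 38*t - 40)) dt = 5/12.
On [-4, -2], v = -t^3 - 12*t^2 - 43*t - 41 is on top; that piece has area ∫[-4,-2] (-t^3 - 11*t^2 - 38*t - 40) dt = 8/3.
Total enclosed area = 5/12 + 8/3 = 37/12.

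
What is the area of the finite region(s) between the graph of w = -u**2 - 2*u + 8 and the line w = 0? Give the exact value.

36

The curve meets the u-axis where -u**2 - 2*u + 8 = 0, i.e. -(u - 2)*(u + 4) = 0, at u = -4, 2.
On [-4, 2] the curve lies above the axis; ∫[-4,2] (-u**2 - 2*u + 8) du = 36, giving area 36.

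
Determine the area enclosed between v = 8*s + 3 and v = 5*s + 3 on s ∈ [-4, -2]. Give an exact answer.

18

On [-4, -2], (8*s + 3) - (5*s + 3) = 3*s is ≤ 0 throughout, so the area is a single integral of |3*s|.
∫[-4,-2] (3*s) ds = -18; the area of that piece is 18.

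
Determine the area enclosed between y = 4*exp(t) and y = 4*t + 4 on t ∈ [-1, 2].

On [-1, 2], (4*exp(t)) - (4*t + 4) = -4*t + 4*exp(t) - 4 is ≥ 0 throughout, so the area is a single integral of |-4*t + 4*exp(t) - 4|.
∫[-1,2] (-4*t + 4*exp(t) - 4) dt = -18 - 4*exp(-1) + 4*exp(2).

-18 - 4*exp(-1) + 4*exp(2)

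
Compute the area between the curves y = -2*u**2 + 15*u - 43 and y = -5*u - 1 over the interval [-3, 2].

850/3

On [-3, 2], (-2*u**2 + 15*u - 43) - (-5*u - 1) = -2*u**2 + 20*u - 42 is ≤ 0 throughout, so the area is a single integral of |-2*u**2 + 20*u - 42|.
∫[-3,2] (-2*u**2 + 20*u - 42) du = -850/3; the area of that piece is 850/3.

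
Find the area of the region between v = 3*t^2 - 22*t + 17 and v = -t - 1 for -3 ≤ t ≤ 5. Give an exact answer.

The difference (3*t^2 - 22*t + 17) - (-t - 1) = 3*t^2 - 21*t + 18 changes sign at t = 1 inside [-3, 5], so split the integral there.
∫[-3,1] (3*t^2 - 21*t + 18) dt = 184.
∫[1,5] (3*t^2 - 21*t + 18) dt = -56; the area of that piece is 56.
Total area = 184 + 56 = 240.

240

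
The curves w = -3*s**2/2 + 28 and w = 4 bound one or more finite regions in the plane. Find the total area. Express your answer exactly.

128

Set the curves equal: -3*s**2/2 + 28 = 4, so -3*s**2/2 + 24 = 0, which factors as -3*(s - 4)*(s + 4)/2 = 0. The curves meet at s = -4, 4.
On [-4, 4], w = -3*s**2/2 + 28 is on top; that piece has area ∫[-4,4] (-3*s**2/2 + 24) ds = 128.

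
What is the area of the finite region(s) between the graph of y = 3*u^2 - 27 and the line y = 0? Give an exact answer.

108

The curve meets the u-axis where 3*u^2 - 27 = 0, i.e. 3*(u - 3)*(u + 3) = 0, at u = -3, 3.
On [-3, 3] the curve lies below the axis; ∫[-3,3] (3*u^2 - 27) du = -108, giving area 108.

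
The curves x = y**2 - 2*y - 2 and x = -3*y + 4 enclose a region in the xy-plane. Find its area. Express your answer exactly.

125/6

Both boundary curves give x as a function of y, so integrate with respect to y. Setting them equal: y**2 + y - 6 = 0, i.e. (y - 2)*(y + 3) = 0, so they meet at y = -3, 2.
For y in [-3, 2], x = y**2 - 2*y - 2 is on the left; area = ∫[-3,2] (-(y**2 + y - 6)) dy = 125/6.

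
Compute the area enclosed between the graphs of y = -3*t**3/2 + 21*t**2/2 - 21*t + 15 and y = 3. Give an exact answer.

37/8

Set the curves equal: -3*t**3/2 + 21*t**2/2 - 21*t + 15 = 3, so -3*t**3/2 + 21*t**2/2 - 21*t + 12 = 0, which factors as -3*(t - 4)*(t - 2)*(t - 1)/2 = 0. The curves meet at t = 1, 2, 4.
On [1, 2], y = 3 is on top; that piece has area ∫[1,2] (-(-3*t**3/2 + 21*t**2/2 - 21*t + 12)) dt = 5/8.
On [2, 4], y = -3*t**3/2 + 21*t**2/2 - 21*t + 15 is on top; that piece has area ∫[2,4] (-3*t**3/2 + 21*t**2/2 - 21*t + 12) dt = 4.
Total enclosed area = 5/8 + 4 = 37/8.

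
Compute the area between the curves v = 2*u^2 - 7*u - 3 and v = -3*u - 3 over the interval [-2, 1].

The difference (2*u^2 - 7*u - 3) - (-3*u - 3) = 2*u^2 - 4*u changes sign at u = 0 inside [-2, 1], so split the integral there.
∫[-2,0] (2*u^2 - 4*u) du = 40/3.
∫[0,1] (2*u^2 - 4*u) du = -4/3; the area of that piece is 4/3.
Total area = 40/3 + 4/3 = 44/3.

44/3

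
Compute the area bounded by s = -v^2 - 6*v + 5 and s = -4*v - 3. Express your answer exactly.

Both boundary curves give s as a function of v, so integrate with respect to v. Setting them equal: -v^2 - 2*v + 8 = 0, i.e. -(v - 2)*(v + 4) = 0, so they meet at v = -4, 2.
For v in [-4, 2], s = -v^2 - 6*v + 5 is on the right; area = ∫[-4,2] (-v^2 - 2*v + 8) dv = 36.

36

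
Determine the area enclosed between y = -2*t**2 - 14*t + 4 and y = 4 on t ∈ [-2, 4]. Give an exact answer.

532/3

The difference (-2*t**2 - 14*t + 4) - (4) = -2*t**2 - 14*t changes sign at t = 0 inside [-2, 4], so split the integral there.
∫[-2,0] (-2*t**2 - 14*t) dt = 68/3.
∫[0,4] (-2*t**2 - 14*t) dt = -464/3; the area of that piece is 464/3.
Total area = 68/3 + 464/3 = 532/3.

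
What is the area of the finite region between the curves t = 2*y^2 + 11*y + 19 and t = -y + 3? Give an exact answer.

8/3

Both boundary curves give t as a function of y, so integrate with respect to y. Setting them equal: 2*y^2 + 12*y + 16 = 0, i.e. 2*(y + 2)*(y + 4) = 0, so they meet at y = -4, -2.
For y in [-4, -2], t = 2*y^2 + 11*y + 19 is on the left; area = ∫[-4,-2] (-(2*y^2 + 12*y + 16)) dy = 8/3.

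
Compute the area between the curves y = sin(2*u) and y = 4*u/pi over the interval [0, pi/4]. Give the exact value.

On [0, pi/4], (sin(2*u)) - (4*u/pi) = -4*u/pi + sin(2*u) is ≥ 0 throughout, so the area is a single integral of |-4*u/pi + sin(2*u)|.
∫[0,pi/4] (-4*u/pi + sin(2*u)) du = 1/2 - pi/8.

1/2 - pi/8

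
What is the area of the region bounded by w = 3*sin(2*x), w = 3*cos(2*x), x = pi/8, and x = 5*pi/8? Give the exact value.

On [pi/8, 5*pi/8], (3*sin(2*x)) - (3*cos(2*x)) = 3*sin(2*x) - 3*cos(2*x) is ≥ 0 throughout, so the area is a single integral of |3*sin(2*x) - 3*cos(2*x)|.
∫[pi/8,5*pi/8] (3*sin(2*x) - 3*cos(2*x)) dx = 3*sqrt(2).

3*sqrt(2)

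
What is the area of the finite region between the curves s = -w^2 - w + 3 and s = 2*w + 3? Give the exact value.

9/2

Both boundary curves give s as a function of w, so integrate with respect to w. Setting them equal: -w^2 - 3*w = 0, i.e. -w*(w + 3) = 0, so they meet at w = -3, 0.
For w in [-3, 0], s = -w^2 - w + 3 is on the right; area = ∫[-3,0] (-w^2 - 3*w) dw = 9/2.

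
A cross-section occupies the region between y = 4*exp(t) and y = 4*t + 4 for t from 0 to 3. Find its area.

-34 + 4*exp(3)

On [0, 3], (4*exp(t)) - (4*t + 4) = -4*t + 4*exp(t) - 4 is ≥ 0 throughout, so the area is a single integral of |-4*t + 4*exp(t) - 4|.
∫[0,3] (-4*t + 4*exp(t) - 4) dt = -34 + 4*exp(3).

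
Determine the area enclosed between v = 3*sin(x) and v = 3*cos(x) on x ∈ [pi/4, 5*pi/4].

On [pi/4, 5*pi/4], (3*sin(x)) - (3*cos(x)) = 3*sin(x) - 3*cos(x) is ≥ 0 throughout, so the area is a single integral of |3*sin(x) - 3*cos(x)|.
∫[pi/4,5*pi/4] (3*sin(x) - 3*cos(x)) dx = 6*sqrt(2).

6*sqrt(2)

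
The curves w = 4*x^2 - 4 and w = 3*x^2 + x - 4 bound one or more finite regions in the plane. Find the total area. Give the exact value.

Set the curves equal: 4*x^2 - 4 = 3*x^2 + x - 4, so x^2 - x = 0, which factors as x*(x - 1) = 0. The curves meet at x = 0, 1.
On [0, 1], w = 3*x^2 + x - 4 is on top; that piece has area ∫[0,1] (-(x^2 - x)) dx = 1/6.

1/6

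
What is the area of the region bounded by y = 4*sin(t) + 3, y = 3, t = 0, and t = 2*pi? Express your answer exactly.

The difference (4*sin(t) + 3) - (3) = 4*sin(t) changes sign at t = pi inside [0, 2*pi], so split the integral there.
∫[0,pi] (4*sin(t)) dt = 8.
∫[pi,2*pi] (4*sin(t)) dt = -8; the area of that piece is 8.
Total area = 8 + 8 = 16.

16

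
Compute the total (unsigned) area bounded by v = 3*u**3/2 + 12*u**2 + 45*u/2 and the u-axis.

The curve meets the u-axis where 3*u**3/2 + 12*u**2 + 45*u/2 = 0, i.e. 3*u*(u + 3)*(u + 5)/2 = 0, at u = -5, -3, 0.
On [-5, -3] the curve lies above the axis; ∫[-5,-3] (3*u**3/2 + 12*u**2 + 45*u/2) du = 8, giving area 8.
On [-3, 0] the curve lies below the axis; ∫[-3,0] (3*u**3/2 + 12*u**2 + 45*u/2) du = -189/8, giving area 189/8.
Total area = 8 + 189/8 = 253/8.

253/8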